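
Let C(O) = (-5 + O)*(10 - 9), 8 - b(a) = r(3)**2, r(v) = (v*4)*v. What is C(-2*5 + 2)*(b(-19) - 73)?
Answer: 17693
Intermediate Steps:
r(v) = 4*v**2 (r(v) = (4*v)*v = 4*v**2)
b(a) = -1288 (b(a) = 8 - (4*3**2)**2 = 8 - (4*9)**2 = 8 - 1*36**2 = 8 - 1*1296 = 8 - 1296 = -1288)
C(O) = -5 + O (C(O) = (-5 + O)*1 = -5 + O)
C(-2*5 + 2)*(b(-19) - 73) = (-5 + (-2*5 + 2))*(-1288 - 73) = (-5 + (-10 + 2))*(-1361) = (-5 - 8)*(-1361) = -13*(-1361) = 17693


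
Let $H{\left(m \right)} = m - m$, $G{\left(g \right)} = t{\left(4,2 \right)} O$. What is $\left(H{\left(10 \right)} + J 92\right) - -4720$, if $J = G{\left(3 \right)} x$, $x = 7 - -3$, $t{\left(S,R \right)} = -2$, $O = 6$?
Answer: $-6320$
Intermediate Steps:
$G{\left(g \right)} = -12$ ($G{\left(g \right)} = \left(-2\right) 6 = -12$)
$x = 10$ ($x = 7 + 3 = 10$)
$H{\left(m \right)} = 0$
$J = -120$ ($J = \left(-12\right) 10 = -120$)
$\left(H{\left(10 \right)} + J 92\right) - -4720 = \left(0 - 11040\right) - -4720 = \left(0 - 11040\right) + 4720 = -11040 + 4720 = -6320$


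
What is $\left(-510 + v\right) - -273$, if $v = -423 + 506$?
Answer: $-154$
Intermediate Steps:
$v = 83$
$\left(-510 + v\right) - -273 = \left(-510 + 83\right) - -273 = -427 + 273 = -154$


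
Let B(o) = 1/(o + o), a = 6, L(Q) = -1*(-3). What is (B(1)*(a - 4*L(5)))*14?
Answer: -42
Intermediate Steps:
L(Q) = 3
B(o) = 1/(2*o)
(B(1)*(a - 4*L(5)))*14 = (((1/2)/1)*(6 - 4*3))*14 = (((1/2)*1)*(6 - 12))*14 = ((1/2)*(-6))*14 = -3*14 = -42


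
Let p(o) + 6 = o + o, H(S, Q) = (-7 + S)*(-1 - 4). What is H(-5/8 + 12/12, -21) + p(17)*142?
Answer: 32073/8 ≈ 4009.1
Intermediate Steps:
H(S, Q) = 35 - 5*S (H(S, Q) = (-7 + S)*(-5) = 35 - 5*S)
p(o) = -6 + 2*o (p(o) = -6 + (o + o) = -6 + 2*o)
H(-5/8 + 12/12, -21) + p(17)*142 = (35 - 5*(-5/8 + 12/12)) + (-6 + 2*17)*142 = (35 - 5*(-5*1/8 + 12*(1/12))) + (-6 + 34)*142 = (35 - 5*(-5/8 + 1)) + 28*142 = (35 - 5*3/8) + 3976 = (35 - 15/8) + 3976 = 265/8 + 3976 = 32073/8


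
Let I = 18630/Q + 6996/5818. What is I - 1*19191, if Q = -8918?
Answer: -248942393874/12971231 ≈ -19192.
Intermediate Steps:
I = -11499753/12971231 (I = 18630/(-8918) + 6996/5818 = 18630*(-1/8918) + 6996*(1/5818) = -9315/4459 + 3498/2909 = -11499753/12971231 ≈ -0.88656)
I - 1*19191 = -11499753/12971231 - 1*19191 = -11499753/12971231 - 19191 = -248942393874/12971231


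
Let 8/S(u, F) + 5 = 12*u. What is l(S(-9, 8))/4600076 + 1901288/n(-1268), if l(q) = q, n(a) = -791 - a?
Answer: 247076457664382/61987174119 ≈ 3985.9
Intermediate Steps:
S(u, F) = 8/(-5 + 12*u)
l(S(-9, 8))/4600076 + 1901288/n(-1268) = (8/(-5 + 12*(-9)))/4600076 + 1901288/(-791 - 1*(-1268)) = (8/(-5 - 108))*(1/4600076) + 1901288/(-791 + 1268) = (8/(-113))*(1/4600076) + 1901288/477 = (8*(-1/113))*(1/4600076) + 1901288*(1/477) = -8/113*1/4600076 + 1901288/477 = -2/129952147 + 1901288/477 = 247076457664382/61987174119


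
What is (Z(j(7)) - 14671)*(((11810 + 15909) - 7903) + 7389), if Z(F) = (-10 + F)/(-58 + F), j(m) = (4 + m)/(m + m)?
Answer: -106565086370/267 ≈ -3.9912e+8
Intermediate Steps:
j(m) = (4 + m)/(2*m) (j(m) = (4 + m)/((2*m)) = (4 + m)*(1/(2*m)) = (4 + m)/(2*m))
Z(F) = (-10 + F)/(-58 + F)
(Z(j(7)) - 14671)*(((11810 + 15909) - 7903) + 7389) = ((-10 + (½)*(4 + 7)/7)/(-58 + (½)*(4 + 7)/7) - 14671)*(((11810 + 15909) - 7903) + 7389) = ((-10 + (½)*(⅐)*11)/(-58 + (½)*(⅐)*11) - 14671)*((27719 - 7903) + 7389) = ((-10 + 11/14)/(-58 + 11/14) - 14671)*(19816 + 7389) = (-129/14/(-801/14) - 14671)*27205 = (-14/801*(-129/14) - 14671)*27205 = (43/267 - 14671)*27205 = -3917114/267*27205 = -106565086370/267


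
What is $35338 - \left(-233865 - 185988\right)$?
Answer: $455191$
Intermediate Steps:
$35338 - \left(-233865 - 185988\right) = 35338 - -419853 = 35338 + 419853 = 455191$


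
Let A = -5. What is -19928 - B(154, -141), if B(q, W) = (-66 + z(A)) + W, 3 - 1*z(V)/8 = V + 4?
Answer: -19753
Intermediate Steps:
z(V) = -8 - 8*V (z(V) = 24 - 8*(V + 4) = 24 - 8*(4 + V) = 24 + (-32 - 8*V) = -8 - 8*V)
B(q, W) = -34 + W (B(q, W) = (-66 + (-8 - 8*(-5))) + W = (-66 + (-8 + 40)) + W = (-66 + 32) + W = -34 + W)
-19928 - B(154, -141) = -19928 - (-34 - 141) = -19928 - 1*(-175) = -19928 + 175 = -19753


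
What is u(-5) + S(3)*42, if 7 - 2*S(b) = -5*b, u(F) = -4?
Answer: 458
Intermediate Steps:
S(b) = 7/2 + 5*b/2 (S(b) = 7/2 - (-5)*b/2 = 7/2 + 5*b/2)
u(-5) + S(3)*42 = -4 + (7/2 + (5/2)*3)*42 = -4 + (7/2 + 15/2)*42 = -4 + 11*42 = -4 + 462 = 458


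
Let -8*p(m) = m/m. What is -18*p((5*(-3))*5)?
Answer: 9/4 ≈ 2.2500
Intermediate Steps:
p(m) = -⅛ (p(m) = -m/(8*m) = -⅛*1 = -⅛)
-18*p((5*(-3))*5) = -18*(-⅛) = 9/4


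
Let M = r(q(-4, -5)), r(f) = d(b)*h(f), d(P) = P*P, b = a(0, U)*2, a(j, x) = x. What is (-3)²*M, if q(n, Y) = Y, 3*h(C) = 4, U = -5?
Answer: 1200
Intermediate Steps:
h(C) = 4/3 (h(C) = (⅓)*4 = 4/3)
b = -10 (b = -5*2 = -10)
d(P) = P²
r(f) = 400/3 (r(f) = (-10)²*(4/3) = 100*(4/3) = 400/3)
M = 400/3 ≈ 133.33
(-3)²*M = (-3)²*(400/3) = 9*(400/3) = 1200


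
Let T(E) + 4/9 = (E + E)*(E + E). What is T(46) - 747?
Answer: 69449/9 ≈ 7716.6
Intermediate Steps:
T(E) = -4/9 + 4*E² (T(E) = -4/9 + (E + E)*(E + E) = -4/9 + (2*E)*(2*E) = -4/9 + 4*E²)
T(46) - 747 = (-4/9 + 4*46²) - 747 = (-4/9 + 4*2116) - 747 = (-4/9 + 8464) - 747 = 76172/9 - 747 = 69449/9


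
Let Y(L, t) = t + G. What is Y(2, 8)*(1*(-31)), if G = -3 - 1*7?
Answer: 62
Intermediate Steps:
G = -10 (G = -3 - 7 = -10)
Y(L, t) = -10 + t (Y(L, t) = t - 10 = -10 + t)
Y(2, 8)*(1*(-31)) = (-10 + 8)*(1*(-31)) = -2*(-31) = 62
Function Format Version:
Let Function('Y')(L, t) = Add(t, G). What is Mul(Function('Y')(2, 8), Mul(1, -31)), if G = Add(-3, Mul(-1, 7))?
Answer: 62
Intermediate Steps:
G = -10 (G = Add(-3, -7) = -10)
Function('Y')(L, t) = Add(-10, t) (Function('Y')(L, t) = Add(t, -10) = Add(-10, t))
Mul(Function('Y')(2, 8), Mul(1, -31)) = Mul(Add(-10, 8), Mul(1, -31)) = Mul(-2, -31) = 62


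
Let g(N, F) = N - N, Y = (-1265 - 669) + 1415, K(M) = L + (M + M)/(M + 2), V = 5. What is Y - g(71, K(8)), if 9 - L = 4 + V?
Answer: -519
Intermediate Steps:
L = 0 (L = 9 - (4 + 5) = 9 - 1*9 = 9 - 9 = 0)
K(M) = 2*M/(2 + M) (K(M) = 0 + (M + M)/(M + 2) = 0 + (2*M)/(2 + M) = 0 + 2*M/(2 + M) = 2*M/(2 + M))
Y = -519 (Y = -1934 + 1415 = -519)
g(N, F) = 0
Y - g(71, K(8)) = -519 - 1*0 = -519 + 0 = -519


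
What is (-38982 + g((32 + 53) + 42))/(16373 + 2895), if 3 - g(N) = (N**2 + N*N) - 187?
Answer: -35525/9634 ≈ -3.6875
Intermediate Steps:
g(N) = 190 - 2*N**2 (g(N) = 3 - ((N**2 + N*N) - 187) = 3 - ((N**2 + N**2) - 187) = 3 - (2*N**2 - 187) = 3 - (-187 + 2*N**2) = 3 + (187 - 2*N**2) = 190 - 2*N**2)
(-38982 + g((32 + 53) + 42))/(16373 + 2895) = (-38982 + (190 - 2*((32 + 53) + 42)**2))/(16373 + 2895) = (-38982 + (190 - 2*(85 + 42)**2))/19268 = (-38982 + (190 - 2*127**2))*(1/19268) = (-38982 + (190 - 2*16129))*(1/19268) = (-38982 + (190 - 32258))*(1/19268) = (-38982 - 32068)*(1/19268) = -71050*1/19268 = -35525/9634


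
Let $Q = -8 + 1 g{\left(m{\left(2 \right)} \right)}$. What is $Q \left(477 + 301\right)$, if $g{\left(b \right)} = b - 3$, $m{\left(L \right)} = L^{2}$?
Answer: $-5446$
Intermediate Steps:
$g{\left(b \right)} = -3 + b$
$Q = -7$ ($Q = -8 + 1 \left(-3 + 2^{2}\right) = -8 + 1 \left(-3 + 4\right) = -8 + 1 \cdot 1 = -8 + 1 = -7$)
$Q \left(477 + 301\right) = - 7 \left(477 + 301\right) = \left(-7\right) 778 = -5446$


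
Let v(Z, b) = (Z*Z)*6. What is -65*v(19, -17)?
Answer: -140790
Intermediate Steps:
v(Z, b) = 6*Z² (v(Z, b) = Z²*6 = 6*Z²)
-65*v(19, -17) = -390*19² = -390*361 = -65*2166 = -140790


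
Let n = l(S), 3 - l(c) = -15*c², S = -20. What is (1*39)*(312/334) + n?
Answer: 1008585/167 ≈ 6039.4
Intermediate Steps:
l(c) = 3 + 15*c² (l(c) = 3 - (-15)*c² = 3 + 15*c²)
n = 6003 (n = 3 + 15*(-20)² = 3 + 15*400 = 3 + 6000 = 6003)
(1*39)*(312/334) + n = (1*39)*(312/334) + 6003 = 39*(312*(1/334)) + 6003 = 39*(156/167) + 6003 = 6084/167 + 6003 = 1008585/167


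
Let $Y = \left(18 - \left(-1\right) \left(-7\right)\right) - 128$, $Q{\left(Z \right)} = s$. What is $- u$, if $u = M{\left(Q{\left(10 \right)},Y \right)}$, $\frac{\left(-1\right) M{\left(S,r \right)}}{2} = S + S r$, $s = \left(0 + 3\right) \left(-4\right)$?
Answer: $2784$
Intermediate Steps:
$s = -12$ ($s = 3 \left(-4\right) = -12$)
$Q{\left(Z \right)} = -12$
$Y = -117$ ($Y = \left(18 - 7\right) - 128 = 11 - 128 = -117$)
$M{\left(S,r \right)} = - 2 S - 2 S r$ ($M{\left(S,r \right)} = - 2 \left(S + S r\right) = - 2 S - 2 S r$)
$u = -2784$ ($u = \left(-2\right) \left(-12\right) \left(1 - 117\right) = \left(-2\right) \left(-12\right) \left(-116\right) = -2784$)
$- u = \left(-1\right) \left(-2784\right) = 2784$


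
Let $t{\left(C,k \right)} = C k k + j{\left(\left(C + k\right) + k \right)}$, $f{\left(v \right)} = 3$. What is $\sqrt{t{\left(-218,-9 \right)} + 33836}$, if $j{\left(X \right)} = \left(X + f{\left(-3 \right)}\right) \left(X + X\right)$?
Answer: $\sqrt{126154} \approx 355.18$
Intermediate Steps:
$j{\left(X \right)} = 2 X \left(3 + X\right)$ ($j{\left(X \right)} = \left(X + 3\right) \left(X + X\right) = \left(3 + X\right) 2 X = 2 X \left(3 + X\right)$)
$t{\left(C,k \right)} = C k^{2} + 2 \left(C + 2 k\right) \left(3 + C + 2 k\right)$ ($t{\left(C,k \right)} = C k k + 2 \left(\left(C + k\right) + k\right) \left(3 + \left(\left(C + k\right) + k\right)\right) = C k^{2} + 2 \left(C + 2 k\right) \left(3 + \left(C + 2 k\right)\right) = C k^{2} + 2 \left(C + 2 k\right) \left(3 + C + 2 k\right)$)
$\sqrt{t{\left(-218,-9 \right)} + 33836} = \sqrt{\left(- 218 \left(-9\right)^{2} + 2 \left(-218 + 2 \left(-9\right)\right) \left(3 - 218 + 2 \left(-9\right)\right)\right) + 33836} = \sqrt{\left(\left(-218\right) 81 + 2 \left(-218 - 18\right) \left(3 - 218 - 18\right)\right) + 33836} = \sqrt{\left(-17658 + 2 \left(-236\right) \left(-233\right)\right) + 33836} = \sqrt{\left(-17658 + 109976\right) + 33836} = \sqrt{92318 + 33836} = \sqrt{126154}$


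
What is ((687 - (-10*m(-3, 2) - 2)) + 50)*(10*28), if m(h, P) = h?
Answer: 198520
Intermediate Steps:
((687 - (-10*m(-3, 2) - 2)) + 50)*(10*28) = ((687 - (-10*(-3) - 2)) + 50)*(10*28) = ((687 - (30 - 2)) + 50)*280 = ((687 - 1*28) + 50)*280 = ((687 - 28) + 50)*280 = (659 + 50)*280 = 709*280 = 198520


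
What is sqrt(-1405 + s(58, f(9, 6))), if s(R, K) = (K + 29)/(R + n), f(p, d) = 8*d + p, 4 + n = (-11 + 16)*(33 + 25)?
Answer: I*sqrt(5619)/2 ≈ 37.48*I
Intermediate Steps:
n = 286 (n = -4 + (-11 + 16)*(33 + 25) = -4 + 5*58 = -4 + 290 = 286)
f(p, d) = p + 8*d
s(R, K) = (29 + K)/(286 + R) (s(R, K) = (K + 29)/(R + 286) = (29 + K)/(286 + R))
sqrt(-1405 + s(58, f(9, 6))) = sqrt(-1405 + (29 + (9 + 8*6))/(286 + 58)) = sqrt(-1405 + (29 + (9 + 48))/344) = sqrt(-1405 + (29 + 57)/344) = sqrt(-1405 + (1/344)*86) = sqrt(-1405 + 1/4) = sqrt(-5619/4) = I*sqrt(5619)/2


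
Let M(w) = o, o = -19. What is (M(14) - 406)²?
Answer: 180625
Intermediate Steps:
M(w) = -19
(M(14) - 406)² = (-19 - 406)² = (-425)² = 180625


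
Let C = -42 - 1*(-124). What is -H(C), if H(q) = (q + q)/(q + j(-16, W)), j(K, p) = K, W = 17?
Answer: -82/33 ≈ -2.4848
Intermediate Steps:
C = 82 (C = -42 + 124 = 82)
H(q) = 2*q/(-16 + q) (H(q) = (q + q)/(q - 16) = (2*q)/(-16 + q) = 2*q/(-16 + q))
-H(C) = -2*82/(-16 + 82) = -2*82/66 = -1*82/33 = -82/33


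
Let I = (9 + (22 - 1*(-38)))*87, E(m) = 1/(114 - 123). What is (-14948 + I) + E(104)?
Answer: -80506/9 ≈ -8945.1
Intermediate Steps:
E(m) = -⅑ (E(m) = 1/(-9) = -⅑)
I = 6003 (I = (9 + (22 + 38))*87 = (9 + 60)*87 = 69*87 = 6003)
(-14948 + I) + E(104) = (-14948 + 6003) - ⅑ = -8945 - ⅑ = -80506/9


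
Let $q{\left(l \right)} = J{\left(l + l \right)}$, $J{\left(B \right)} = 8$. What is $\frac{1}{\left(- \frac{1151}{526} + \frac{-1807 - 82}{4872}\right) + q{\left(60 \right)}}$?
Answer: $\frac{1281336}{6950045} \approx 0.18436$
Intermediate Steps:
$q{\left(l \right)} = 8$
$\frac{1}{\left(- \frac{1151}{526} + \frac{-1807 - 82}{4872}\right) + q{\left(60 \right)}} = \frac{1}{\left(- \frac{1151}{526} + \frac{-1807 - 82}{4872}\right) + 8} = \frac{1}{\left(\left(-1151\right) \frac{1}{526} - \frac{1889}{4872}\right) + 8} = \frac{1}{\left(- \frac{1151}{526} - \frac{1889}{4872}\right) + 8} = \frac{1}{- \frac{3300643}{1281336} + 8} = \frac{1}{\frac{6950045}{1281336}} = \frac{1281336}{6950045}$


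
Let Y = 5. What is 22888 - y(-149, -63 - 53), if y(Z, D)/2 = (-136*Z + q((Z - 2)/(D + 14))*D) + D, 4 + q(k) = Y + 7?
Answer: -15552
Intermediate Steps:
q(k) = 8 (q(k) = -4 + (5 + 7) = -4 + 12 = 8)
y(Z, D) = -272*Z + 18*D (y(Z, D) = 2*((-136*Z + 8*D) + D) = 2*(-136*Z + 9*D) = -272*Z + 18*D)
22888 - y(-149, -63 - 53) = 22888 - (-272*(-149) + 18*(-63 - 53)) = 22888 - (40528 + 18*(-116)) = 22888 - (40528 - 2088) = 22888 - 1*38440 = 22888 - 38440 = -15552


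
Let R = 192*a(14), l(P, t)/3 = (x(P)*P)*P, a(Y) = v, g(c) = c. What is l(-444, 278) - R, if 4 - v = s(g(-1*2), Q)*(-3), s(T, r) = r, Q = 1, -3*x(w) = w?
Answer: 87527040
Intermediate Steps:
x(w) = -w/3
v = 7 (v = 4 - (-3) = 4 - 1*(-3) = 4 + 3 = 7)
a(Y) = 7
l(P, t) = -P**3 (l(P, t) = 3*(((-P/3)*P)*P) = 3*((-P**2/3)*P) = 3*(-P**3/3) = -P**3)
R = 1344 (R = 192*7 = 1344)
l(-444, 278) - R = -1*(-444)**3 - 1*1344 = -1*(-87528384) - 1344 = 87528384 - 1344 = 87527040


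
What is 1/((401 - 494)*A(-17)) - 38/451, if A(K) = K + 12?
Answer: -17219/209715 ≈ -0.082107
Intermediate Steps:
A(K) = 12 + K
1/((401 - 494)*A(-17)) - 38/451 = 1/((401 - 494)*(12 - 17)) - 38/451 = 1/(-93*(-5)) - 38*1/451 = -1/93*(-⅕) - 38/451 = 1/465 - 38/451 = -17219/209715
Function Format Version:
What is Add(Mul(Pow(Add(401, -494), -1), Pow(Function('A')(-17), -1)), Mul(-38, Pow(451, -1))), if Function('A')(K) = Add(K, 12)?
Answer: Rational(-17219, 209715) ≈ -0.082107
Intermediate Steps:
Function('A')(K) = Add(12, K)
Add(Mul(Pow(Add(401, -494), -1), Pow(Function('A')(-17), -1)), Mul(-38, Pow(451, -1))) = Add(Mul(Pow(Add(401, -494), -1), Pow(Add(12, -17), -1)), Mul(-38, Pow(451, -1))) = Add(Mul(Pow(-93, -1), Pow(-5, -1)), Mul(-38, Rational(1, 451))) = Add(Mul(Rational(-1, 93), Rational(-1, 5)), Rational(-38, 451)) = Add(Rational(1, 465), Rational(-38, 451)) = Rational(-17219, 209715)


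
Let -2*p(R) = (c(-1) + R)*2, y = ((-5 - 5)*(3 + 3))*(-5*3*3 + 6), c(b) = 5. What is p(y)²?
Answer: 5499025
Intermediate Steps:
y = 2340 (y = (-10*6)*(-15*3 + 6) = -60*(-45 + 6) = -60*(-39) = 2340)
p(R) = -5 - R (p(R) = -(5 + R)*2/2 = -(10 + 2*R)/2 = -5 - R)
p(y)² = (-5 - 1*2340)² = (-5 - 2340)² = (-2345)² = 5499025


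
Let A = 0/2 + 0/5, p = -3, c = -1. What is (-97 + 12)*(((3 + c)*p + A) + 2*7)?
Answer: -680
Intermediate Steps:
A = 0 (A = 0*(½) + 0*(⅕) = 0 + 0 = 0)
(-97 + 12)*(((3 + c)*p + A) + 2*7) = (-97 + 12)*(((3 - 1)*(-3) + 0) + 2*7) = -85*((2*(-3) + 0) + 14) = -85*((-6 + 0) + 14) = -85*(-6 + 14) = -85*8 = -680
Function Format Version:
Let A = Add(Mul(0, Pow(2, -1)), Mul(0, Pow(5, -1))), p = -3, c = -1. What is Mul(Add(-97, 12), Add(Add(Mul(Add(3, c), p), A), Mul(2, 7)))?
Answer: -680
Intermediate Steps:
A = 0 (A = Add(Mul(0, Rational(1, 2)), Mul(0, Rational(1, 5))) = Add(0, 0) = 0)
Mul(Add(-97, 12), Add(Add(Mul(Add(3, c), p), A), Mul(2, 7))) = Mul(Add(-97, 12), Add(Add(Mul(Add(3, -1), -3), 0), Mul(2, 7))) = Mul(-85, Add(Add(Mul(2, -3), 0), 14)) = Mul(-85, Add(Add(-6, 0), 14)) = Mul(-85, Add(-6, 14)) = Mul(-85, 8) = -680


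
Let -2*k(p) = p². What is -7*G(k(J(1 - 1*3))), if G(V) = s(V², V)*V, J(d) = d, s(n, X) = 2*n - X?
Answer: 140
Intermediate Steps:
s(n, X) = -X + 2*n
k(p) = -p²/2
G(V) = V*(-V + 2*V²) (G(V) = (-V + 2*V²)*V = V*(-V + 2*V²))
-7*G(k(J(1 - 1*3))) = -7*(-(1 - 1*3)²/2)²*(-1 + 2*(-(1 - 1*3)²/2)) = -7*(-(1 - 3)²/2)²*(-1 + 2*(-(1 - 3)²/2)) = -7*(-½*(-2)²)²*(-1 + 2*(-½*(-2)²)) = -7*(-½*4)²*(-1 + 2*(-½*4)) = -7*(-2)²*(-1 + 2*(-2)) = -28*(-1 - 4) = -28*(-5) = -7*(-20) = 140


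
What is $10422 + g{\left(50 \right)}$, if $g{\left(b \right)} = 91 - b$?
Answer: $10463$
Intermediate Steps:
$10422 + g{\left(50 \right)} = 10422 + \left(91 - 50\right) = 10422 + 41 = 10463$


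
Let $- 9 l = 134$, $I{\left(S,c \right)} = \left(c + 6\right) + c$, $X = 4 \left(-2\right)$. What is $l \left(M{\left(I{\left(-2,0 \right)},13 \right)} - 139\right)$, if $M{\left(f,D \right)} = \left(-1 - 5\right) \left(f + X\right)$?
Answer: $\frac{17018}{9} \approx 1890.9$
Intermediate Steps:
$X = -8$
$I{\left(S,c \right)} = 6 + 2 c$ ($I{\left(S,c \right)} = \left(6 + c\right) + c = 6 + 2 c$)
$l = - \frac{134}{9}$ ($l = \left(- \frac{1}{9}\right) 134 = - \frac{134}{9} \approx -14.889$)
$M{\left(f,D \right)} = 48 - 6 f$ ($M{\left(f,D \right)} = \left(-1 - 5\right) \left(f - 8\right) = - 6 \left(-8 + f\right) = 48 - 6 f$)
$l \left(M{\left(I{\left(-2,0 \right)},13 \right)} - 139\right) = - \frac{134 \left(\left(48 - 6 \left(6 + 2 \cdot 0\right)\right) - 139\right)}{9} = - \frac{134 \left(\left(48 - 6 \left(6 + 0\right)\right) - 139\right)}{9} = - \frac{134 \left(\left(48 - 36\right) - 139\right)}{9} = - \frac{134 \left(12 - 139\right)}{9} = \left(- \frac{134}{9}\right) \left(-127\right) = \frac{17018}{9}$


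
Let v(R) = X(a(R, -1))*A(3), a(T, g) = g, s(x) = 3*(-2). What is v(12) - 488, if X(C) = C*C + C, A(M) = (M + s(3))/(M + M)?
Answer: -488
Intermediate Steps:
s(x) = -6
A(M) = (-6 + M)/(2*M) (A(M) = (M - 6)/(M + M) = (-6 + M)/((2*M)) = (-6 + M)*(1/(2*M)) = (-6 + M)/(2*M))
X(C) = C + C**2 (X(C) = C**2 + C = C + C**2)
v(R) = 0 (v(R) = (-(1 - 1))*((1/2)*(-6 + 3)/3) = (-1*0)*((1/2)*(1/3)*(-3)) = 0*(-1/2) = 0)
v(12) - 488 = 0 - 488 = -488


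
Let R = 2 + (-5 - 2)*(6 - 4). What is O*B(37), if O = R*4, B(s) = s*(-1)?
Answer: 1776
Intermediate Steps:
R = -12 (R = 2 - 7*2 = 2 - 14 = -12)
B(s) = -s
O = -48 (O = -12*4 = -48)
O*B(37) = -(-48)*37 = -48*(-37) = 1776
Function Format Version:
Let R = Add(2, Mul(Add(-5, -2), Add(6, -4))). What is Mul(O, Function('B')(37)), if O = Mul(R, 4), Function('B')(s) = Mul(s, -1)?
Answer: 1776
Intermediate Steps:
R = -12 (R = Add(2, Mul(-7, 2)) = Add(2, -14) = -12)
Function('B')(s) = Mul(-1, s)
O = -48 (O = Mul(-12, 4) = -48)
Mul(O, Function('B')(37)) = Mul(-48, Mul(-1, 37)) = Mul(-48, -37) = 1776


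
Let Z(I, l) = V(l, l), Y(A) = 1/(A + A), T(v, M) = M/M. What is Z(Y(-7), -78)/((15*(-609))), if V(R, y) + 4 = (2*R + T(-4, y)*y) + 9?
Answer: 229/9135 ≈ 0.025068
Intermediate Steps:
T(v, M) = 1
V(R, y) = 5 + y + 2*R (V(R, y) = -4 + ((2*R + 1*y) + 9) = -4 + ((2*R + y) + 9) = -4 + ((y + 2*R) + 9) = -4 + (9 + y + 2*R) = 5 + y + 2*R)
Y(A) = 1/(2*A)
Z(I, l) = 5 + 3*l (Z(I, l) = 5 + l + 2*l = 5 + 3*l)
Z(Y(-7), -78)/((15*(-609))) = (5 + 3*(-78))/((15*(-609))) = (5 - 234)/(-9135) = -229*(-1/9135) = 229/9135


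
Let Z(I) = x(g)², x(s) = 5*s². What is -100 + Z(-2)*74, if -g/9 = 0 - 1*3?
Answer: 983165750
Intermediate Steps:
g = 27 (g = -9*(0 - 1*3) = -9*(0 - 3) = -9*(-3) = 27)
Z(I) = 13286025 (Z(I) = (5*27²)² = (5*729)² = 3645² = 13286025)
-100 + Z(-2)*74 = -100 + 13286025*74 = -100 + 983165850 = 983165750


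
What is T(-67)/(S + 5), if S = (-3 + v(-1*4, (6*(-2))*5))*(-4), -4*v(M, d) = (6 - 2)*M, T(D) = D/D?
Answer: 1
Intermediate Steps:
T(D) = 1
v(M, d) = -M (v(M, d) = -(6 - 2)*M/4 = -M)
S = -4 (S = (-3 - (-1)*4)*(-4) = (-3 - 1*(-4))*(-4) = (-3 + 4)*(-4) = 1*(-4) = -4)
T(-67)/(S + 5) = 1/(-4 + 5) = 1/1 = 1*1 = 1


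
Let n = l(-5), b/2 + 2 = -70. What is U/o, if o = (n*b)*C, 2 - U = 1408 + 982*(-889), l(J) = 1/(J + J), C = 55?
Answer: 108949/99 ≈ 1100.5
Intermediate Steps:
b = -144 (b = -4 + 2*(-70) = -4 - 140 = -144)
l(J) = 1/(2*J)
n = -1/10 (n = (1/2)/(-5) = (1/2)*(-1/5) = -1/10 ≈ -0.10000)
U = 871592 (U = 2 - (1408 + 982*(-889)) = 2 - (1408 - 872998) = 2 - 1*(-871590) = 2 + 871590 = 871592)
o = 792 (o = -1/10*(-144)*55 = (72/5)*55 = 792)
U/o = 871592/792 = 871592*(1/792) = 108949/99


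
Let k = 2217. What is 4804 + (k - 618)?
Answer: 6403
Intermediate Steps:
4804 + (k - 618) = 4804 + (2217 - 618) = 4804 + 1599 = 6403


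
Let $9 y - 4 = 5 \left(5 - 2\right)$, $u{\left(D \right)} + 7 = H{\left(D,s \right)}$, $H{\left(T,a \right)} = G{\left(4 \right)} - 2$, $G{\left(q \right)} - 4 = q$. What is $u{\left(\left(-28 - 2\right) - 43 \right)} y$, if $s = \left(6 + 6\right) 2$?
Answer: $- \frac{19}{9} \approx -2.1111$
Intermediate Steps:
$G{\left(q \right)} = 4 + q$
$s = 24$ ($s = 12 \cdot 2 = 24$)
$H{\left(T,a \right)} = 6$ ($H{\left(T,a \right)} = \left(4 + 4\right) - 2 = 8 - 2 = 6$)
$u{\left(D \right)} = -1$ ($u{\left(D \right)} = -7 + 6 = -1$)
$y = \frac{19}{9}$ ($y = \frac{4}{9} + \frac{5 \left(5 - 2\right)}{9} = \frac{4}{9} + \frac{5 \cdot 3}{9} = \frac{4}{9} + \frac{1}{9} \cdot 15 = \frac{4}{9} + \frac{5}{3} = \frac{19}{9} \approx 2.1111$)
$u{\left(\left(-28 - 2\right) - 43 \right)} y = \left(-1\right) \frac{19}{9} = - \frac{19}{9}$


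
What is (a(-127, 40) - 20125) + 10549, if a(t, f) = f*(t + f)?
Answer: -13056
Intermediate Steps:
a(t, f) = f*(f + t)
(a(-127, 40) - 20125) + 10549 = (40*(40 - 127) - 20125) + 10549 = (40*(-87) - 20125) + 10549 = (-3480 - 20125) + 10549 = -23605 + 10549 = -13056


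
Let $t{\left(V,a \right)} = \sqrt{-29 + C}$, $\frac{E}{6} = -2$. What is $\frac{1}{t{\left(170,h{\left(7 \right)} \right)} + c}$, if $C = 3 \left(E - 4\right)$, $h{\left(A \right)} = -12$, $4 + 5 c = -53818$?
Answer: $- \frac{269110}{2896809609} - \frac{25 i \sqrt{77}}{2896809609} \approx -9.2899 \cdot 10^{-5} - 7.573 \cdot 10^{-8} i$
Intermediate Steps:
$E = -12$ ($E = 6 \left(-2\right) = -12$)
$c = - \frac{53822}{5}$ ($c = - \frac{4}{5} + \frac{1}{5} \left(-53818\right) = - \frac{4}{5} - \frac{53818}{5} = - \frac{53822}{5} \approx -10764.0$)
$C = -48$ ($C = 3 \left(-12 - 4\right) = 3 \left(-16\right) = -48$)
$t{\left(V,a \right)} = i \sqrt{77}$ ($t{\left(V,a \right)} = \sqrt{-29 - 48} = \sqrt{-77} = i \sqrt{77}$)
$\frac{1}{t{\left(170,h{\left(7 \right)} \right)} + c} = \frac{1}{i \sqrt{77} - \frac{53822}{5}} = \frac{1}{- \frac{53822}{5} + i \sqrt{77}}$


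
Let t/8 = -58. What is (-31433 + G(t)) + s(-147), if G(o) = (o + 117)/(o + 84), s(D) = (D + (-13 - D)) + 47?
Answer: -11931273/380 ≈ -31398.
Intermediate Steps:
t = -464 (t = 8*(-58) = -464)
s(D) = 34 (s(D) = -13 + 47 = 34)
G(o) = (117 + o)/(84 + o)
(-31433 + G(t)) + s(-147) = (-31433 + (117 - 464)/(84 - 464)) + 34 = (-31433 - 347/(-380)) + 34 = (-31433 - 1/380*(-347)) + 34 = (-31433 + 347/380) + 34 = -11944193/380 + 34 = -11931273/380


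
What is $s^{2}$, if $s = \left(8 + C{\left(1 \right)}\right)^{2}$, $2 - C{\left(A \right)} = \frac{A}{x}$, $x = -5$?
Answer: $\frac{6765201}{625} \approx 10824.0$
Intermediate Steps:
$C{\left(A \right)} = 2 + \frac{A}{5}$ ($C{\left(A \right)} = 2 - \frac{A}{-5} = 2 - A \left(- \frac{1}{5}\right) = 2 - - \frac{A}{5} = 2 + \frac{A}{5}$)
$s = \frac{2601}{25}$ ($s = \left(8 + \left(2 + \frac{1}{5} \cdot 1\right)\right)^{2} = \left(8 + \left(2 + \frac{1}{5}\right)\right)^{2} = \left(8 + \frac{11}{5}\right)^{2} = \left(\frac{51}{5}\right)^{2} = \frac{2601}{25} \approx 104.04$)
$s^{2} = \left(\frac{2601}{25}\right)^{2} = \frac{6765201}{625}$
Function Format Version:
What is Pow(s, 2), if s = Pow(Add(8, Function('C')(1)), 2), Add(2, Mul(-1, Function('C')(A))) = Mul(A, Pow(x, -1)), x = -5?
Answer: Rational(6765201, 625) ≈ 10824.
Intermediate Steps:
Function('C')(A) = Add(2, Mul(Rational(1, 5), A)) (Function('C')(A) = Add(2, Mul(-1, Mul(A, Pow(-5, -1)))) = Add(2, Mul(-1, Mul(A, Rational(-1, 5)))) = Add(2, Mul(-1, Mul(Rational(-1, 5), A))) = Add(2, Mul(Rational(1, 5), A)))
s = Rational(2601, 25) (s = Pow(Add(8, Add(2, Mul(Rational(1, 5), 1))), 2) = Pow(Add(8, Add(2, Rational(1, 5))), 2) = Pow(Add(8, Rational(11, 5)), 2) = Pow(Rational(51, 5), 2) = Rational(2601, 25) ≈ 104.04)
Pow(s, 2) = Pow(Rational(2601, 25), 2) = Rational(6765201, 625)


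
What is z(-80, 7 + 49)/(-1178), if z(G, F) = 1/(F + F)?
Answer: -1/131936 ≈ -7.5794e-6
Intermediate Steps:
z(G, F) = 1/(2*F)
z(-80, 7 + 49)/(-1178) = (1/(2*(7 + 49)))/(-1178) = ((½)/56)*(-1/1178) = ((½)*(1/56))*(-1/1178) = (1/112)*(-1/1178) = -1/131936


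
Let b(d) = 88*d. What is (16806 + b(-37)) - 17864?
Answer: -4314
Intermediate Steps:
(16806 + b(-37)) - 17864 = (16806 + 88*(-37)) - 17864 = (16806 - 3256) - 17864 = 13550 - 17864 = -4314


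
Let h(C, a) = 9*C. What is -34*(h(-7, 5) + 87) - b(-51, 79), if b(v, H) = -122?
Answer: -694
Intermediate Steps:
-34*(h(-7, 5) + 87) - b(-51, 79) = -34*(9*(-7) + 87) - 1*(-122) = -34*(-63 + 87) + 122 = -34*24 + 122 = -816 + 122 = -694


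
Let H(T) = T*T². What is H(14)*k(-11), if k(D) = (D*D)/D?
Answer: -30184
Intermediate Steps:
k(D) = D (k(D) = D²/D = D)
H(T) = T³
H(14)*k(-11) = 14³*(-11) = 2744*(-11) = -30184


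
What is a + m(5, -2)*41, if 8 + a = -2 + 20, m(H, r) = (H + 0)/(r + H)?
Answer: 235/3 ≈ 78.333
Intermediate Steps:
m(H, r) = H/(H + r)
a = 10 (a = -8 + (-2 + 20) = -8 + 18 = 10)
a + m(5, -2)*41 = 10 + (5/(5 - 2))*41 = 10 + (5/3)*41 = 10 + 205/3 = 235/3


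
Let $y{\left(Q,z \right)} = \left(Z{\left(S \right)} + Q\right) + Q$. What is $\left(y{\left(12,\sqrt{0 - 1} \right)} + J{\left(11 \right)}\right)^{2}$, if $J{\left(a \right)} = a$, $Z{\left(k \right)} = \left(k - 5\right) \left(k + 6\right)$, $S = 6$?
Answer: $2209$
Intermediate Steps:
$Z{\left(k \right)} = \left(-5 + k\right) \left(6 + k\right)$
$y{\left(Q,z \right)} = 12 + 2 Q$ ($y{\left(Q,z \right)} = \left(\left(-30 + 6 + 6^{2}\right) + Q\right) + Q = \left(\left(-30 + 6 + 36\right) + Q\right) + Q = \left(12 + Q\right) + Q = 12 + 2 Q$)
$\left(y{\left(12,\sqrt{0 - 1} \right)} + J{\left(11 \right)}\right)^{2} = \left(\left(12 + 2 \cdot 12\right) + 11\right)^{2} = \left(\left(12 + 24\right) + 11\right)^{2} = \left(36 + 11\right)^{2} = 47^{2} = 2209$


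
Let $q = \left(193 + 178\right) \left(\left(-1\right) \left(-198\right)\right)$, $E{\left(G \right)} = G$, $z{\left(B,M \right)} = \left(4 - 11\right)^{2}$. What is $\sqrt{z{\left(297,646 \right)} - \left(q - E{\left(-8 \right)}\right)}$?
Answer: $i \sqrt{73417} \approx 270.96 i$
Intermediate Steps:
$z{\left(B,M \right)} = 49$ ($z{\left(B,M \right)} = \left(-7\right)^{2} = 49$)
$q = 73458$ ($q = 371 \cdot 198 = 73458$)
$\sqrt{z{\left(297,646 \right)} - \left(q - E{\left(-8 \right)}\right)} = \sqrt{49 - 73466} = \sqrt{-73417} = i \sqrt{73417}$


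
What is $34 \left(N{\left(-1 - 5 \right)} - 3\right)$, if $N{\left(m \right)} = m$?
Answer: $-306$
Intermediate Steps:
$34 \left(N{\left(-1 - 5 \right)} - 3\right) = 34 \left(\left(-1 - 5\right) - 3\right) = 34 \left(-6 - 3\right) = 34 \left(-9\right) = -306$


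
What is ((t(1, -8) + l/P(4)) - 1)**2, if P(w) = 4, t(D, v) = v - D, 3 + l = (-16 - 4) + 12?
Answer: 2601/16 ≈ 162.56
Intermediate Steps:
l = -11 (l = -3 + ((-16 - 4) + 12) = -3 + (-20 + 12) = -3 - 8 = -11)
((t(1, -8) + l/P(4)) - 1)**2 = (((-8 - 1*1) - 11/4) - 1)**2 = (((-8 - 1) - 11*1/4) - 1)**2 = ((-9 - 11/4) - 1)**2 = (-47/4 - 1)**2 = (-51/4)**2 = 2601/16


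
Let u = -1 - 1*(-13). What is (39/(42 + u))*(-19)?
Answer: -247/18 ≈ -13.722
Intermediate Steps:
u = 12 (u = -1 + 13 = 12)
(39/(42 + u))*(-19) = (39/(42 + 12))*(-19) = (39/54)*(-19) = ((1/54)*39)*(-19) = (13/18)*(-19) = -247/18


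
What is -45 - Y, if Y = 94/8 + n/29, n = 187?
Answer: -7331/116 ≈ -63.198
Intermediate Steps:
Y = 2111/116 (Y = 94/8 + 187/29 = 94*(1/8) + 187*(1/29) = 47/4 + 187/29 = 2111/116 ≈ 18.198)
-45 - Y = -45 - 1*2111/116 = -45 - 2111/116 = -7331/116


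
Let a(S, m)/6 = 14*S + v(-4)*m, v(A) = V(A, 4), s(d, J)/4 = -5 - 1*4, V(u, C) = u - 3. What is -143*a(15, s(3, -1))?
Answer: -396396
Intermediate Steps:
V(u, C) = -3 + u
s(d, J) = -36 (s(d, J) = 4*(-5 - 1*4) = 4*(-5 - 4) = 4*(-9) = -36)
v(A) = -3 + A
a(S, m) = -42*m + 84*S (a(S, m) = 6*(14*S + (-3 - 4)*m) = 6*(14*S - 7*m) = 6*(-7*m + 14*S) = -42*m + 84*S)
-143*a(15, s(3, -1)) = -143*(-42*(-36) + 84*15) = -143*(1512 + 1260) = -143*2772 = -396396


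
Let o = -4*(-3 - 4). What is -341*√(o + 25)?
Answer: -341*√53 ≈ -2482.5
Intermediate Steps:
o = 28 (o = -4*(-7) = 28)
-341*√(o + 25) = -341*√(28 + 25) = -341*√53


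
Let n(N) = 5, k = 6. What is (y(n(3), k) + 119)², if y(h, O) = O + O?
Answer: 17161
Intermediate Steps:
y(h, O) = 2*O
(y(n(3), k) + 119)² = (2*6 + 119)² = (12 + 119)² = 131² = 17161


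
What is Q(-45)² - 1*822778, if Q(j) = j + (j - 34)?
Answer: -807402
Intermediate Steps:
Q(j) = -34 + 2*j (Q(j) = j + (-34 + j) = -34 + 2*j)
Q(-45)² - 1*822778 = (-34 + 2*(-45))² - 1*822778 = (-34 - 90)² - 822778 = (-124)² - 822778 = 15376 - 822778 = -807402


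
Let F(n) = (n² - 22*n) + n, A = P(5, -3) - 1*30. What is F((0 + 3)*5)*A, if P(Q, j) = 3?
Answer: 2430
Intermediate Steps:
A = -27 (A = 3 - 1*30 = 3 - 30 = -27)
F(n) = n² - 21*n
F((0 + 3)*5)*A = (((0 + 3)*5)*(-21 + (0 + 3)*5))*(-27) = ((3*5)*(-21 + 3*5))*(-27) = (15*(-21 + 15))*(-27) = (15*(-6))*(-27) = -90*(-27) = 2430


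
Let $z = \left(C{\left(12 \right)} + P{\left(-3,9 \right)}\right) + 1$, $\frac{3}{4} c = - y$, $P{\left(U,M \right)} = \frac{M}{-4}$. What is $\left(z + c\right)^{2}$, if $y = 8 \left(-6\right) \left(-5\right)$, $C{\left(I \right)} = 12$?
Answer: $\frac{1530169}{16} \approx 95636.0$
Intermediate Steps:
$P{\left(U,M \right)} = - \frac{M}{4}$ ($P{\left(U,M \right)} = M \left(- \frac{1}{4}\right) = - \frac{M}{4}$)
$y = 240$ ($y = \left(-48\right) \left(-5\right) = 240$)
$c = -320$ ($c = \frac{4 \left(\left(-1\right) 240\right)}{3} = \frac{4}{3} \left(-240\right) = -320$)
$z = \frac{43}{4}$ ($z = \left(12 - \frac{9}{4}\right) + 1 = \frac{39}{4} + 1 = \frac{43}{4} \approx 10.75$)
$\left(z + c\right)^{2} = \left(\frac{43}{4} - 320\right)^{2} = \left(- \frac{1237}{4}\right)^{2} = \frac{1530169}{16}$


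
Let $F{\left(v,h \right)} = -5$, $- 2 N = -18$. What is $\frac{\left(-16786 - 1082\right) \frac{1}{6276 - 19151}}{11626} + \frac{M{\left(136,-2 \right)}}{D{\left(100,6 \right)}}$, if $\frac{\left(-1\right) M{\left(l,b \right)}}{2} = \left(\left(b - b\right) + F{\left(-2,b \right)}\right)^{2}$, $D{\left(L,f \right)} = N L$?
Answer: $- \frac{74681563}{1347162750} \approx -0.055436$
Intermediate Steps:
$N = 9$ ($N = \left(- \frac{1}{2}\right) \left(-18\right) = 9$)
$D{\left(L,f \right)} = 9 L$
$M{\left(l,b \right)} = -50$ ($M{\left(l,b \right)} = - 2 \left(\left(b - b\right) - 5\right)^{2} = - 2 \left(0 - 5\right)^{2} = - 2 \left(-5\right)^{2} = \left(-2\right) 25 = -50$)
$\frac{\left(-16786 - 1082\right) \frac{1}{6276 - 19151}}{11626} + \frac{M{\left(136,-2 \right)}}{D{\left(100,6 \right)}} = \frac{\left(-16786 - 1082\right) \frac{1}{6276 - 19151}}{11626} - \frac{50}{9 \cdot 100} = - \frac{17868}{-12875} \cdot \frac{1}{11626} - \frac{50}{900} = \left(-17868\right) \left(- \frac{1}{12875}\right) \frac{1}{11626} - \frac{1}{18} = \frac{17868}{12875} \cdot \frac{1}{11626} - \frac{1}{18} = \frac{8934}{74842375} - \frac{1}{18} = - \frac{74681563}{1347162750}$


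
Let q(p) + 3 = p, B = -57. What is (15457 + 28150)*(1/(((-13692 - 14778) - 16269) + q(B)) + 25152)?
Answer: 49135689380329/44799 ≈ 1.0968e+9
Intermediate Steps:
q(p) = -3 + p
(15457 + 28150)*(1/(((-13692 - 14778) - 16269) + q(B)) + 25152) = (15457 + 28150)*(1/(((-13692 - 14778) - 16269) + (-3 - 57)) + 25152) = 43607*(1/((-28470 - 16269) - 60) + 25152) = 43607*(1/(-44739 - 60) + 25152) = 43607*(1/(-44799) + 25152) = 43607*(-1/44799 + 25152) = 43607*(1126784447/44799) = 49135689380329/44799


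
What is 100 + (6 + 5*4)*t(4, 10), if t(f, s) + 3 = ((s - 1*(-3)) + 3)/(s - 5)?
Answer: 526/5 ≈ 105.20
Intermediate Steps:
t(f, s) = -3 + (6 + s)/(-5 + s) (t(f, s) = -3 + ((s - 1*(-3)) + 3)/(s - 5) = -3 + ((s + 3) + 3)/(-5 + s) = -3 + ((3 + s) + 3)/(-5 + s) = -3 + (6 + s)/(-5 + s))
100 + (6 + 5*4)*t(4, 10) = 100 + (6 + 5*4)*((21 - 2*10)/(-5 + 10)) = 100 + (6 + 20)*((21 - 20)/5) = 100 + 26*((⅕)*1) = 100 + 26*(⅕) = 100 + 26/5 = 526/5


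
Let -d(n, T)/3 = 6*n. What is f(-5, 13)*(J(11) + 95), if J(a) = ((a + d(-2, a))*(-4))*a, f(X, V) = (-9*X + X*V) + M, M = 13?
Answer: 13811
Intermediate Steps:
d(n, T) = -18*n
f(X, V) = 13 - 9*X + V*X (f(X, V) = (-9*X + X*V) + 13 = (-9*X + V*X) + 13 = 13 - 9*X + V*X)
J(a) = a*(-144 - 4*a) (J(a) = ((a - 18*(-2))*(-4))*a = ((a + 36)*(-4))*a = ((36 + a)*(-4))*a = (-144 - 4*a)*a = a*(-144 - 4*a))
f(-5, 13)*(J(11) + 95) = (13 - 9*(-5) + 13*(-5))*(-4*11*(36 + 11) + 95) = (13 + 45 - 65)*(-4*11*47 + 95) = -7*(-2068 + 95) = -7*(-1973) = 13811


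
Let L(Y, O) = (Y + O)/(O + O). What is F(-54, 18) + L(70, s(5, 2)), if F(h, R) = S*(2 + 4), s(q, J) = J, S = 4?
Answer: 42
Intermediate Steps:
L(Y, O) = (O + Y)/(2*O) (L(Y, O) = (O + Y)/((2*O)) = (O + Y)*(1/(2*O)) = (O + Y)/(2*O))
F(h, R) = 24 (F(h, R) = 4*(2 + 4) = 4*6 = 24)
F(-54, 18) + L(70, s(5, 2)) = 24 + (1/2)*(2 + 70)/2 = 24 + (1/2)*(1/2)*72 = 24 + 18 = 42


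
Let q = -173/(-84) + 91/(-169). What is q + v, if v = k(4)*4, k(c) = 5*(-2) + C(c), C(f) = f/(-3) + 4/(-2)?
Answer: -56579/1092 ≈ -51.812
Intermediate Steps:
C(f) = -2 - f/3 (C(f) = f*(-⅓) + 4*(-½) = -f/3 - 2 = -2 - f/3)
k(c) = -12 - c/3 (k(c) = 5*(-2) + (-2 - c/3) = -10 + (-2 - c/3) = -12 - c/3)
q = 1661/1092 (q = -173*(-1/84) + 91*(-1/169) = 173/84 - 7/13 = 1661/1092 ≈ 1.5211)
v = -160/3 (v = (-12 - ⅓*4)*4 = (-12 - 4/3)*4 = -40/3*4 = -160/3 ≈ -53.333)
q + v = 1661/1092 - 160/3 = -56579/1092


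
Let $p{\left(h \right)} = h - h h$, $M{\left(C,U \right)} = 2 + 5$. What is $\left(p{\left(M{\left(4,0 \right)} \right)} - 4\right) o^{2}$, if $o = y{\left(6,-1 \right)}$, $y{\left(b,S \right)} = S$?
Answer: $-46$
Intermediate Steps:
$M{\left(C,U \right)} = 7$
$o = -1$
$p{\left(h \right)} = h - h^{2}$
$\left(p{\left(M{\left(4,0 \right)} \right)} - 4\right) o^{2} = \left(7 \left(1 - 7\right) - 4\right) \left(-1\right)^{2} = \left(7 \left(1 - 7\right) - 4\right) 1 = \left(7 \left(-6\right) - 4\right) 1 = \left(-42 - 4\right) 1 = \left(-46\right) 1 = -46$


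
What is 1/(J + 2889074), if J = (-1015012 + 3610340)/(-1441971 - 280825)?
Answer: 430699/1244320633894 ≈ 3.4613e-7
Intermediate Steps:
J = -648832/430699 (J = 2595328/(-1722796) = 2595328*(-1/1722796) = -648832/430699 ≈ -1.5065)
1/(J + 2889074) = 1/(-648832/430699 + 2889074) = 1/(1244320633894/430699) = 430699/1244320633894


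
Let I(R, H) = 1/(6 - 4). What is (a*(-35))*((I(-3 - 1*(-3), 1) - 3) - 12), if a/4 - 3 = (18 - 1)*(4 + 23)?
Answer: 937860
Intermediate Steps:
a = 1848 (a = 12 + 4*((18 - 1)*(4 + 23)) = 12 + 4*(17*27) = 12 + 4*459 = 12 + 1836 = 1848)
I(R, H) = ½ (I(R, H) = 1/2 = ½)
(a*(-35))*((I(-3 - 1*(-3), 1) - 3) - 12) = (1848*(-35))*((½ - 3) - 12) = -64680*(-5/2 - 12) = -64680*(-29/2) = 937860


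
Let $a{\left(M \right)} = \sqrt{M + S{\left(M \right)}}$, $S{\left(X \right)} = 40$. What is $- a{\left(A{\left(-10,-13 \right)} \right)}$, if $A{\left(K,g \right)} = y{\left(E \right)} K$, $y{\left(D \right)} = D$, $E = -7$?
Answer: $- \sqrt{110} \approx -10.488$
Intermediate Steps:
$A{\left(K,g \right)} = - 7 K$
$a{\left(M \right)} = \sqrt{40 + M}$ ($a{\left(M \right)} = \sqrt{M + 40} = \sqrt{40 + M}$)
$- a{\left(A{\left(-10,-13 \right)} \right)} = - \sqrt{40 - -70} = - \sqrt{40 + 70} = - \sqrt{110}$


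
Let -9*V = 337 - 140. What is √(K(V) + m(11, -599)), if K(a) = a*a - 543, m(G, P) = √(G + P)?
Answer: √(-5174 + 1134*I*√3)/9 ≈ 1.4913 + 8.1302*I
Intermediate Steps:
V = -197/9 (V = -(337 - 140)/9 = -⅑*197 = -197/9 ≈ -21.889)
K(a) = -543 + a² (K(a) = a² - 543 = -543 + a²)
√(K(V) + m(11, -599)) = √((-543 + (-197/9)²) + √(11 - 599)) = √((-543 + 38809/81) + √(-588)) = √(-5174/81 + 14*I*√3)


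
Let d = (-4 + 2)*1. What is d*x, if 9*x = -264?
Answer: 176/3 ≈ 58.667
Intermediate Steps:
d = -2 (d = -2*1 = -2)
x = -88/3 (x = (1/9)*(-264) = -88/3 ≈ -29.333)
d*x = -2*(-88/3) = 176/3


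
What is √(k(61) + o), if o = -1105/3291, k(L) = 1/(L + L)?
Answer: I*√52805141538/401502 ≈ 0.57234*I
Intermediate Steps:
k(L) = 1/(2*L)
o = -1105/3291 (o = -1105*1/3291 = -1105/3291 ≈ -0.33576)
√(k(61) + o) = √((½)/61 - 1105/3291) = √((½)*(1/61) - 1105/3291) = √(1/122 - 1105/3291) = √(-131519/401502) = I*√52805141538/401502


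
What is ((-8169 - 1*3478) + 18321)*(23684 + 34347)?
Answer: 387298894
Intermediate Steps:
((-8169 - 1*3478) + 18321)*(23684 + 34347) = ((-8169 - 3478) + 18321)*58031 = (-11647 + 18321)*58031 = 6674*58031 = 387298894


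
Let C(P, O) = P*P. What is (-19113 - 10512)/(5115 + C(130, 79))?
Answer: -5925/4403 ≈ -1.3457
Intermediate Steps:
C(P, O) = P**2
(-19113 - 10512)/(5115 + C(130, 79)) = (-19113 - 10512)/(5115 + 130**2) = -29625/(5115 + 16900) = -29625/22015 = -29625*1/22015 = -5925/4403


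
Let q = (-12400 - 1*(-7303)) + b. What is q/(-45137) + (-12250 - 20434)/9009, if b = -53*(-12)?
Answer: -1435068559/406639233 ≈ -3.5291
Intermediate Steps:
b = 636
q = -4461 (q = (-12400 - 1*(-7303)) + 636 = (-12400 + 7303) + 636 = -5097 + 636 = -4461)
q/(-45137) + (-12250 - 20434)/9009 = -4461/(-45137) + (-12250 - 20434)/9009 = -4461*(-1/45137) - 32684*1/9009 = 4461/45137 - 32684/9009 = -1435068559/406639233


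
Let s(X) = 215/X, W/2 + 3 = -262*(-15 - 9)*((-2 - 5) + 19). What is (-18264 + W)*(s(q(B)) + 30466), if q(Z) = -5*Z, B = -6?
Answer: 4042021773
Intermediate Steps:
W = 150906 (W = -6 + 2*(-262*(-15 - 9)*((-2 - 5) + 19)) = -6 + 2*(-(-6288)*(-7 + 19)) = -6 + 2*(-(-6288)*12) = -6 + 2*(-262*(-288)) = -6 + 2*75456 = -6 + 150912 = 150906)
(-18264 + W)*(s(q(B)) + 30466) = (-18264 + 150906)*(215/((-5*(-6))) + 30466) = 132642*(215/30 + 30466) = 132642*(215*(1/30) + 30466) = 132642*(43/6 + 30466) = 132642*(182839/6) = 4042021773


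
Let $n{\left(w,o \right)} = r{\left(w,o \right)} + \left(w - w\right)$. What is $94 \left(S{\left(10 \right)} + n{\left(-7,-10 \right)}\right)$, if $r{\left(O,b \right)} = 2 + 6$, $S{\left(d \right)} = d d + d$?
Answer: $11092$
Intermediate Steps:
$S{\left(d \right)} = d + d^{2}$ ($S{\left(d \right)} = d^{2} + d = d + d^{2}$)
$r{\left(O,b \right)} = 8$
$n{\left(w,o \right)} = 8$ ($n{\left(w,o \right)} = 8 + \left(w - w\right) = 8 + 0 = 8$)
$94 \left(S{\left(10 \right)} + n{\left(-7,-10 \right)}\right) = 94 \left(10 \left(1 + 10\right) + 8\right) = 94 \left(10 \cdot 11 + 8\right) = 94 \left(110 + 8\right) = 94 \cdot 118 = 11092$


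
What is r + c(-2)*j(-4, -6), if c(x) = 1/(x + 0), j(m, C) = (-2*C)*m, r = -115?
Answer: -91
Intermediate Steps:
j(m, C) = -2*C*m
c(x) = 1/x
r + c(-2)*j(-4, -6) = -115 + (-2*(-6)*(-4))/(-2) = -115 - ½*(-48) = -115 + 24 = -91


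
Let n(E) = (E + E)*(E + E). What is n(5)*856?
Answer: 85600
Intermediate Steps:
n(E) = 4*E² (n(E) = (2*E)*(2*E) = 4*E²)
n(5)*856 = (4*5²)*856 = (4*25)*856 = 100*856 = 85600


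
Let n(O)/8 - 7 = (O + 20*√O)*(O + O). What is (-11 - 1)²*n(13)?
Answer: 397440 + 599040*√13 ≈ 2.5573e+6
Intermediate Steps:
n(O) = 56 + 16*O*(O + 20*√O) (n(O) = 56 + 8*((O + 20*√O)*(O + O)) = 56 + 8*((O + 20*√O)*(2*O)) = 56 + 8*(2*O*(O + 20*√O)) = 56 + 16*O*(O + 20*√O))
(-11 - 1)²*n(13) = (-11 - 1)²*(56 + 16*13² + 320*13^(3/2)) = (-12)²*(56 + 16*169 + 320*(13*√13)) = 144*(56 + 2704 + 4160*√13) = 144*(2760 + 4160*√13) = 397440 + 599040*√13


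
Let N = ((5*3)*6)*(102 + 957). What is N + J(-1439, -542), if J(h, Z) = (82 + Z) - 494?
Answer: 94356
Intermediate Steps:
J(h, Z) = -412 + Z
N = 95310 (N = (15*6)*1059 = 90*1059 = 95310)
N + J(-1439, -542) = 95310 + (-412 - 542) = 95310 - 954 = 94356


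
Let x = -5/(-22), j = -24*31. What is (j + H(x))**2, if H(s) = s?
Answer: 267747769/484 ≈ 5.5320e+5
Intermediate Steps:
j = -744
x = 5/22 (x = -5*(-1/22) = 5/22 ≈ 0.22727)
(j + H(x))**2 = (-744 + 5/22)**2 = (-16363/22)**2 = 267747769/484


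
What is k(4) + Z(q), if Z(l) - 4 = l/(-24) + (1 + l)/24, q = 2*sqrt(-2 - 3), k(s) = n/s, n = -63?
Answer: -281/24 ≈ -11.708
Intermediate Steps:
k(s) = -63/s
q = 2*I*sqrt(5) (q = 2*sqrt(-5) = 2*(I*sqrt(5)) = 2*I*sqrt(5) ≈ 4.4721*I)
Z(l) = 97/24 (Z(l) = 4 + (l/(-24) + (1 + l)/24) = 4 + (l*(-1/24) + (1 + l)*(1/24)) = 4 + (-l/24 + (1/24 + l/24)) = 4 + 1/24 = 97/24)
k(4) + Z(q) = -63/4 + 97/24 = -281/24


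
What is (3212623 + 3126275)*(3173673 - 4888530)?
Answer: -10870303607586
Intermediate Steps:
(3212623 + 3126275)*(3173673 - 4888530) = 6338898*(-1714857) = -10870303607586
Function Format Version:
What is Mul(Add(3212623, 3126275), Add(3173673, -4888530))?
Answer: -10870303607586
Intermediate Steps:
Mul(Add(3212623, 3126275), Add(3173673, -4888530)) = Mul(6338898, -1714857) = -10870303607586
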